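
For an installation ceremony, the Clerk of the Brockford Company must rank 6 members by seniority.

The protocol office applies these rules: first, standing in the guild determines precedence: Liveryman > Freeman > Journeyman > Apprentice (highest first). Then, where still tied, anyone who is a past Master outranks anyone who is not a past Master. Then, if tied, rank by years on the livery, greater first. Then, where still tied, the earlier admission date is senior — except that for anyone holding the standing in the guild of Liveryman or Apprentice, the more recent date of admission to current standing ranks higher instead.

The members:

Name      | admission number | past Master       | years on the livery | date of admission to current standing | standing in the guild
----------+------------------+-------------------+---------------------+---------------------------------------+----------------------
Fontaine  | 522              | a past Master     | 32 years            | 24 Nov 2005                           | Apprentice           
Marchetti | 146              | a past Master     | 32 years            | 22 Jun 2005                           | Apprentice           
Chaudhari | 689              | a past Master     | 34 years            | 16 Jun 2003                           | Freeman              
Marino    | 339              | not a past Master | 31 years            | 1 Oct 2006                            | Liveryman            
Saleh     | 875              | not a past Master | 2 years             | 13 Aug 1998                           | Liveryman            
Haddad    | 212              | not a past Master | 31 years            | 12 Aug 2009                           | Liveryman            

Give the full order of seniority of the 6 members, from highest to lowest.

By standing in the guild: Haddad, Marino and Saleh (Liveryman); then Chaudhari (Freeman); then Fontaine and Marchetti (Apprentice).
Haddad, Marino and Saleh are each not a past Master, so the next rule applies.
Among Haddad, Marino and Saleh, by years on the livery (higher first): Haddad and Marino (31 years) before Saleh (2 years).
Among Haddad and Marino, by date of admission to current standing (later first) (reversed rule for this group): Haddad (12 Aug 2009) before Marino (1 Oct 2006).
Fontaine and Marchetti are each a past Master, so the next rule applies.
Fontaine and Marchetti both have years on the livery 32 years, so the next rule applies.
Among Fontaine and Marchetti, by date of admission to current standing (later first) (reversed rule for this group): Fontaine (24 Nov 2005) before Marchetti (22 Jun 2005).
Full order: Haddad, Marino, Saleh, Chaudhari, Fontaine, Marchetti.

Haddad, Marino, Saleh, Chaudhari, Fontaine, Marchetti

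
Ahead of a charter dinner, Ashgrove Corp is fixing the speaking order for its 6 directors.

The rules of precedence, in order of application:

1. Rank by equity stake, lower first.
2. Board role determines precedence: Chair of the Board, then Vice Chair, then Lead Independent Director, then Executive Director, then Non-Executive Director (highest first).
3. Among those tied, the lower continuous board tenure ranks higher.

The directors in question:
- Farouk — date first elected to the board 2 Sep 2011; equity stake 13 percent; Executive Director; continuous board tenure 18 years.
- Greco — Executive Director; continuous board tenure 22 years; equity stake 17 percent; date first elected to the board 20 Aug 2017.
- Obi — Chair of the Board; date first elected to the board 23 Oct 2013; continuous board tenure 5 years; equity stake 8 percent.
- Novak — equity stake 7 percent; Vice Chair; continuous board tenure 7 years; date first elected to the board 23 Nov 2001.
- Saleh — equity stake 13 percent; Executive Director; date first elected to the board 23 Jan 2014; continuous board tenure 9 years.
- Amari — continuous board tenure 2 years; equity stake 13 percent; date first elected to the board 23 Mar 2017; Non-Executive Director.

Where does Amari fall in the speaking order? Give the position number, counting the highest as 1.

5

By equity stake (lower first): Novak (7 percent); then Obi (8 percent); then Saleh, Farouk and Amari (each 13 percent); then Greco (17 percent).
Among Saleh, Farouk and Amari, by board role: Saleh and Farouk (Executive Director) before Amari (Non-Executive Director).
Among Saleh and Farouk, by continuous board tenure (lower first): Saleh (9 years) before Farouk (18 years).
Order: Novak, Obi, Saleh, Farouk, Amari, Greco. So position 5.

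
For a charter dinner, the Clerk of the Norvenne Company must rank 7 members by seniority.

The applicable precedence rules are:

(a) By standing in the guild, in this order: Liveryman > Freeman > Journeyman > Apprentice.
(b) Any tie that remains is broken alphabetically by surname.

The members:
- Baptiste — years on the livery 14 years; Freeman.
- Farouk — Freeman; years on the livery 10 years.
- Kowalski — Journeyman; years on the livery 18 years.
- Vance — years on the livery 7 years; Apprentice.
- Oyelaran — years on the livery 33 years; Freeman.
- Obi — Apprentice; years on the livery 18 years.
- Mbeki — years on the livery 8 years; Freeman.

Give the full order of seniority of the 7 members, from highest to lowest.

By standing in the guild: Baptiste, Farouk, Mbeki and Oyelaran (Freeman); then Kowalski (Journeyman); then Obi and Vance (Apprentice).
Among Baptiste, Farouk, Mbeki and Oyelaran, alphabetically by surname: Baptiste before Farouk before Mbeki before Oyelaran.
Among Obi and Vance, alphabetically by surname: Obi before Vance.
Full order: Baptiste, Farouk, Mbeki, Oyelaran, Kowalski, Obi, Vance.

Baptiste, Farouk, Mbeki, Oyelaran, Kowalski, Obi, Vance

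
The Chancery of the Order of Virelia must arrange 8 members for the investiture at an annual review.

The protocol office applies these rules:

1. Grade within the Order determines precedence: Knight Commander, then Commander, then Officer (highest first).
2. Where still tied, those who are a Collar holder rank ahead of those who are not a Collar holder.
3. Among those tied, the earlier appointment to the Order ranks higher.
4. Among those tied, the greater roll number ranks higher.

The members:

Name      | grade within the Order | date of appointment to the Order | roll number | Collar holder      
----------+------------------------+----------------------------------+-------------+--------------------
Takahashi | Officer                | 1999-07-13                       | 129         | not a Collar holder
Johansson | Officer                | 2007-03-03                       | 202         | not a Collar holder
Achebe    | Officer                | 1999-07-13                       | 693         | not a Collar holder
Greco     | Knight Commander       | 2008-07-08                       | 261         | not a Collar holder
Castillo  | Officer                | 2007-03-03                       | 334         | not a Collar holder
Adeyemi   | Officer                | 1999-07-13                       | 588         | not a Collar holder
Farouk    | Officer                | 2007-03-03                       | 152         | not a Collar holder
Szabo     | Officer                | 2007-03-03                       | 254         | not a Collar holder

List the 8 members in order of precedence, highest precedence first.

Greco, Achebe, Adeyemi, Takahashi, Castillo, Szabo, Johansson, Farouk

By grade within the Order: Greco (Knight Commander); then Achebe, Adeyemi, Takahashi, Castillo, Szabo, Johansson and Farouk (Officer).
Achebe, Adeyemi, Takahashi, Castillo, Szabo, Johansson and Farouk are each not a Collar holder, so the next rule applies.
Among Achebe, Adeyemi, Takahashi, Castillo, Szabo, Johansson and Farouk, by date of appointment to the Order (earlier first): Achebe, Adeyemi and Takahashi (1999-07-13) before Castillo, Szabo, Johansson and Farouk (2007-03-03).
Among Achebe, Adeyemi and Takahashi, by roll number (higher first): Achebe (693) before Adeyemi (588) before Takahashi (129).
Among Castillo, Szabo, Johansson and Farouk, by roll number (higher first): Castillo (334) before Szabo (254) before Johansson (202) before Farouk (152).
Full order: Greco, Achebe, Adeyemi, Takahashi, Castillo, Szabo, Johansson, Farouk.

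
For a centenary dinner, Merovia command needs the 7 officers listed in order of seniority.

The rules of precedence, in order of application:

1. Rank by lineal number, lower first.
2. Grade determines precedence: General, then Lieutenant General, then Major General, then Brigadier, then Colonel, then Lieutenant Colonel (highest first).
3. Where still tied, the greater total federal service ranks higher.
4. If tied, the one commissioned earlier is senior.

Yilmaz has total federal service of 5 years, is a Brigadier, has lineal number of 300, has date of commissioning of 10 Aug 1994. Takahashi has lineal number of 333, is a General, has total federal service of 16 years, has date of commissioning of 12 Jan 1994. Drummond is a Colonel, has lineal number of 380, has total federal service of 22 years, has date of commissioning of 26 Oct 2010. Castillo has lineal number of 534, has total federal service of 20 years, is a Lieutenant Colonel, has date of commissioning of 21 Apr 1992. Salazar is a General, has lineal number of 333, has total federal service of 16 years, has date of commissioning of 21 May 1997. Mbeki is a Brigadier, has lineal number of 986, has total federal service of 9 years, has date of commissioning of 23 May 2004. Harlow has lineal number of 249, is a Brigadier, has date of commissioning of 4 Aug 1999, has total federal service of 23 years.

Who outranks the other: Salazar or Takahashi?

By lineal number (lower first): Harlow (249); then Yilmaz (300); then Takahashi and Salazar (both 333); then Drummond (380); then Castillo (534); then Mbeki (986).
Takahashi and Salazar are each General, so the next rule applies.
Takahashi and Salazar both have total federal service 16 years, so the next rule applies.
Among Takahashi and Salazar, by date of commissioning (earlier first): Takahashi (12 Jan 1994) before Salazar (21 May 1997).
So Takahashi takes precedence.

Takahashi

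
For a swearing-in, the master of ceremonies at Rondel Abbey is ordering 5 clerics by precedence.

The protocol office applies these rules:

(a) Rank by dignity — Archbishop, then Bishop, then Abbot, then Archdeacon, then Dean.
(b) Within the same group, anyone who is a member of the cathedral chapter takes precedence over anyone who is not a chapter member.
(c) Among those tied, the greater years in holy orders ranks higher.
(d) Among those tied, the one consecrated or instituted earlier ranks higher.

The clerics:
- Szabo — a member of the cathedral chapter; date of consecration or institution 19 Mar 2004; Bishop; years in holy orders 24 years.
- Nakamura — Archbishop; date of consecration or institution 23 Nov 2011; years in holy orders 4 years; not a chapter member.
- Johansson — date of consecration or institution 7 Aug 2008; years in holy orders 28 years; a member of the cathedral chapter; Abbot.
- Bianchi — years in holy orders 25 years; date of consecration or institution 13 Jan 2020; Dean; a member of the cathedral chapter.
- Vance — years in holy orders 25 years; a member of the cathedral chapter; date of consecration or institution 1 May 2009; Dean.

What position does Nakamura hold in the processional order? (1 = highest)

By dignity: Nakamura (Archbishop); then Szabo (Bishop); then Johansson (Abbot); then Vance and Bianchi (Dean).
Vance and Bianchi are each a member of the cathedral chapter, so the next rule applies.
Vance and Bianchi both have years in holy orders 25 years, so the next rule applies.
Among Vance and Bianchi, by date of consecration or institution (earlier first): Vance (1 May 2009) before Bianchi (13 Jan 2020).
Order: Nakamura, Szabo, Johansson, Vance, Bianchi. So position 1.

1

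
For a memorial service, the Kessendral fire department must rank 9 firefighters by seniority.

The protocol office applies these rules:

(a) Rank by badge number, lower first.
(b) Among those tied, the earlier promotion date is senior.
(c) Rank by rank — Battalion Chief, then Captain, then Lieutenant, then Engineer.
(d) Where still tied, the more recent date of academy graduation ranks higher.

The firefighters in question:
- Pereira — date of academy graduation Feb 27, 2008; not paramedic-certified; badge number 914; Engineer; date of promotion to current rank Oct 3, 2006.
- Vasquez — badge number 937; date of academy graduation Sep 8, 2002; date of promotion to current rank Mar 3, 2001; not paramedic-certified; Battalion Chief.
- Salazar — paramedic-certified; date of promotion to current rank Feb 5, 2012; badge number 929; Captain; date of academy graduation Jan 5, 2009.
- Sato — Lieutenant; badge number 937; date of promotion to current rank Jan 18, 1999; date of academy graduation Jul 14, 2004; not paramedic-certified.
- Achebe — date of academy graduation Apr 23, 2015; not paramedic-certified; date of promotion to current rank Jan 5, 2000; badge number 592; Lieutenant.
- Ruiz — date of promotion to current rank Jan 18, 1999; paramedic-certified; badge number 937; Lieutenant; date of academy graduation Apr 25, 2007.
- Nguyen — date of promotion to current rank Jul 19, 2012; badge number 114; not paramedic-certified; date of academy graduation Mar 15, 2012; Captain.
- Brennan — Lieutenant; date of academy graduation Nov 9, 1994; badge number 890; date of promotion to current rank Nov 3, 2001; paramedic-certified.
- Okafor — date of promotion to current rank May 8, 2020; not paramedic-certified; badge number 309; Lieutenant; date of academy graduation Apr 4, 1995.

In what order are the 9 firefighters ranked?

Nguyen, Okafor, Achebe, Brennan, Pereira, Salazar, Ruiz, Sato, Vasquez

By badge number (lower first): Nguyen (114); then Okafor (309); then Achebe (592); then Brennan (890); then Pereira (914); then Salazar (929); then Ruiz, Sato and Vasquez (each 937).
Among Ruiz, Sato and Vasquez, by date of promotion to current rank (earlier first): Ruiz and Sato (Jan 18, 1999) before Vasquez (Mar 3, 2001).
Ruiz and Sato are each Lieutenant, so the next rule applies.
Among Ruiz and Sato, by date of academy graduation (later first): Ruiz (Apr 25, 2007) before Sato (Jul 14, 2004).
Full order: Nguyen, Okafor, Achebe, Brennan, Pereira, Salazar, Ruiz, Sato, Vasquez.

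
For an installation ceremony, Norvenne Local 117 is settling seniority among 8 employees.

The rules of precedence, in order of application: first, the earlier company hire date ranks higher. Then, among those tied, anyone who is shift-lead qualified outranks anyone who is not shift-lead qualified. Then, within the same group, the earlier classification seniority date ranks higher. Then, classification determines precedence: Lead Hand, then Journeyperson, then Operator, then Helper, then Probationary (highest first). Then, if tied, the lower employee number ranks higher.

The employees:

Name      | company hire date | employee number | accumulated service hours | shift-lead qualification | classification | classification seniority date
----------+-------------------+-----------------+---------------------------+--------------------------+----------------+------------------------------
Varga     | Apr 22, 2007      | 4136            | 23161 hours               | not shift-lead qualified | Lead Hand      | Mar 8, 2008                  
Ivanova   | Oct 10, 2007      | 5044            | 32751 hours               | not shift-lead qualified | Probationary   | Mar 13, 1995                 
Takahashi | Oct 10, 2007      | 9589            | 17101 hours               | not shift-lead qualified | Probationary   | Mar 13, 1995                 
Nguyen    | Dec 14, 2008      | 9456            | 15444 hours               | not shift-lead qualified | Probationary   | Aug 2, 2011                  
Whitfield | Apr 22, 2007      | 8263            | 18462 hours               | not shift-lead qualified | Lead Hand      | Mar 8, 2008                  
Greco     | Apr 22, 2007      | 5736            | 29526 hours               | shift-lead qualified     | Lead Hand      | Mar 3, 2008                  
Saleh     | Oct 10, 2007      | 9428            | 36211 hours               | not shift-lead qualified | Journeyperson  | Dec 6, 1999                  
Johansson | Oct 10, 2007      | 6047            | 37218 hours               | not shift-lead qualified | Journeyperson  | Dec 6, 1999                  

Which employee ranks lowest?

By company hire date (earlier first): Greco, Varga and Whitfield (each Apr 22, 2007); then Ivanova, Takahashi, Johansson and Saleh (each Oct 10, 2007); then Nguyen (Dec 14, 2008).
Among Greco, Varga and Whitfield, shift-lead qualified before not shift-lead qualified: Greco (shift-lead qualified) before Varga and Whitfield (not shift-lead qualified).
Varga and Whitfield both have classification seniority date Mar 8, 2008, so the next rule applies.
Varga and Whitfield are each Lead Hand, so the next rule applies.
Among Varga and Whitfield, by employee number (lower first): Varga (4136) before Whitfield (8263).
Ivanova, Takahashi, Johansson and Saleh are each not shift-lead qualified, so the next rule applies.
Among Ivanova, Takahashi, Johansson and Saleh, by classification seniority date (earlier first): Ivanova and Takahashi (Mar 13, 1995) before Johansson and Saleh (Dec 6, 1999).
Ivanova and Takahashi are each Probationary, so the next rule applies.
Among Ivanova and Takahashi, by employee number (lower first): Ivanova (5044) before Takahashi (9589).
Johansson and Saleh are each Journeyperson, so the next rule applies.
Among Johansson and Saleh, by employee number (lower first): Johansson (6047) before Saleh (9428).
Order: Greco, Varga, Whitfield, Ivanova, Takahashi, Johansson, Saleh, Nguyen.

Nguyen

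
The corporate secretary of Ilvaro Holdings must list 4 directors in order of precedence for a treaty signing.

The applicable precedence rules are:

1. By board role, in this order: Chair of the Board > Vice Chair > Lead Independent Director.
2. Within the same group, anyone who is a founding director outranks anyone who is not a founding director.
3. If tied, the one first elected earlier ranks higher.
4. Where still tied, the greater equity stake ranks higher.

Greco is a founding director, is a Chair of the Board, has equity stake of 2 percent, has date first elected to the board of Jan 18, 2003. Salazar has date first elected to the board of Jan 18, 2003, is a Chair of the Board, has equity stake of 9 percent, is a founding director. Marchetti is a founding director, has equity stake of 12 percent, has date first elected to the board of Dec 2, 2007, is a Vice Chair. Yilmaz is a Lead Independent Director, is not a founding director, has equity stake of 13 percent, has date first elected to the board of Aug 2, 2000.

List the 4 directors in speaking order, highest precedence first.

By board role: Salazar and Greco (Chair of the Board); then Marchetti (Vice Chair); then Yilmaz (Lead Independent Director).
Salazar and Greco are each a founding director, so the next rule applies.
Salazar and Greco both have date first elected to the board Jan 18, 2003, so the next rule applies.
Among Salazar and Greco, by equity stake (higher first): Salazar (9 percent) before Greco (2 percent).
Full order: Salazar, Greco, Marchetti, Yilmaz.

Salazar, Greco, Marchetti, Yilmaz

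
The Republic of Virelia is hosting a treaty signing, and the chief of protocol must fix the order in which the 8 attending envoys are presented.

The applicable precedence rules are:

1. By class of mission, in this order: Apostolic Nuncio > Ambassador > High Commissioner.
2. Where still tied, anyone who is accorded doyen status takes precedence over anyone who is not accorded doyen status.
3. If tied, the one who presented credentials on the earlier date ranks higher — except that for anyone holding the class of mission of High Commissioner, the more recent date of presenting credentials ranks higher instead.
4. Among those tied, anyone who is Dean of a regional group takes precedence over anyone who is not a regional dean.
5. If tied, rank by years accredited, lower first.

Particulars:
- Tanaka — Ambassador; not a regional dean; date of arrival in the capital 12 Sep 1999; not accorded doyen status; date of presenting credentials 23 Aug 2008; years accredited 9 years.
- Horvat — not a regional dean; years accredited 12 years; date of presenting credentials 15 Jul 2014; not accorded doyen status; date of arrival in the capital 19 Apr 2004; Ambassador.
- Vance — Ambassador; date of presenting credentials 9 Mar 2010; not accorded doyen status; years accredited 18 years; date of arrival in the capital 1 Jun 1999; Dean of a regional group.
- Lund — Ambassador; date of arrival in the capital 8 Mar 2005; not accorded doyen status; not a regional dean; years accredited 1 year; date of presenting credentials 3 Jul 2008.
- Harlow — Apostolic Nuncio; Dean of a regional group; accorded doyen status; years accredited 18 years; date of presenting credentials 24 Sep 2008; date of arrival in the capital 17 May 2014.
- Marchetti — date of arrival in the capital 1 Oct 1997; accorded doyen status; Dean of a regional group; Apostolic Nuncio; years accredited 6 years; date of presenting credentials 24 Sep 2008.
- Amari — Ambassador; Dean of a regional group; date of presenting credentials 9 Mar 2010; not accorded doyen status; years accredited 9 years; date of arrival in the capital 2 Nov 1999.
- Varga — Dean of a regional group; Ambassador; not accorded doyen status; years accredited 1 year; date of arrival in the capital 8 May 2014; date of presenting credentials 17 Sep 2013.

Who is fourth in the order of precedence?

Tanaka

By class of mission: Marchetti and Harlow (Apostolic Nuncio); then Lund, Tanaka, Amari, Vance, Varga and Horvat (Ambassador).
Marchetti and Harlow are each accorded doyen status, so the next rule applies.
Marchetti and Harlow both have date of presenting credentials 24 Sep 2008, so the next rule applies.
Marchetti and Harlow are each Dean of a regional group, so the next rule applies.
Among Marchetti and Harlow, by years accredited (lower first): Marchetti (6 years) before Harlow (18 years).
Lund, Tanaka, Amari, Vance, Varga and Horvat are each not accorded doyen status, so the next rule applies.
Among Lund, Tanaka, Amari, Vance, Varga and Horvat, by date of presenting credentials (earlier first): Lund (3 Jul 2008) before Tanaka (23 Aug 2008) before Amari and Vance (9 Mar 2010) before Varga (17 Sep 2013) before Horvat (15 Jul 2014).
Amari and Vance are each Dean of a regional group, so the next rule applies.
Among Amari and Vance, by years accredited (lower first): Amari (9 years) before Vance (18 years).
Order: Marchetti, Harlow, Lund, Tanaka, Amari, Vance, Varga, Horvat.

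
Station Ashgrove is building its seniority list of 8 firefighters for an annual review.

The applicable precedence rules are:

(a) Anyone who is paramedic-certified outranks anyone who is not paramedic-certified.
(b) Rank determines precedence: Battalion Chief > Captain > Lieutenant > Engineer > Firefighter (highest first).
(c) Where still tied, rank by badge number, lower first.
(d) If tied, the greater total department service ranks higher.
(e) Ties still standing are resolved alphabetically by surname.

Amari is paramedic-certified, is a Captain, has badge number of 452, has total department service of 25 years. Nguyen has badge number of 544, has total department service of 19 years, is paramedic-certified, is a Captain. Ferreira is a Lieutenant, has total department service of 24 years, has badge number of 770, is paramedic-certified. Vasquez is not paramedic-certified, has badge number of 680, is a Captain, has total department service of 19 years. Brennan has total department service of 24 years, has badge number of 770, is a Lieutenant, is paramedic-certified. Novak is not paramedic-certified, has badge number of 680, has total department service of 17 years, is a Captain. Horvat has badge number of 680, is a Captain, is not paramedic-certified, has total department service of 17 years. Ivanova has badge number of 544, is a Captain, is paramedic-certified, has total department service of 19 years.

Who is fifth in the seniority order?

Ferreira

By the first rule: Amari, Ivanova, Nguyen, Brennan and Ferreira (each paramedic-certified); then Vasquez, Horvat and Novak (each not paramedic-certified).
Among Amari, Ivanova, Nguyen, Brennan and Ferreira, by rank: Amari, Ivanova and Nguyen (Captain) before Brennan and Ferreira (Lieutenant).
Among Amari, Ivanova and Nguyen, by badge number (lower first): Amari (452) before Ivanova and Nguyen (544).
Ivanova and Nguyen both have total department service 19 years, so the next rule applies.
Among Ivanova and Nguyen, alphabetically by surname: Ivanova before Nguyen.
Brennan and Ferreira both have badge number 770, so the next rule applies.
Brennan and Ferreira both have total department service 24 years, so the next rule applies.
Among Brennan and Ferreira, alphabetically by surname: Brennan before Ferreira.
Vasquez, Horvat and Novak are each Captain, so the next rule applies.
Vasquez, Horvat and Novak all have badge number 680, so the next rule applies.
Among Vasquez, Horvat and Novak, by total department service (higher first): Vasquez (19 years) before Horvat and Novak (17 years).
Among Horvat and Novak, alphabetically by surname: Horvat before Novak.
Order: Amari, Ivanova, Nguyen, Brennan, Ferreira, Vasquez, Horvat, Novak.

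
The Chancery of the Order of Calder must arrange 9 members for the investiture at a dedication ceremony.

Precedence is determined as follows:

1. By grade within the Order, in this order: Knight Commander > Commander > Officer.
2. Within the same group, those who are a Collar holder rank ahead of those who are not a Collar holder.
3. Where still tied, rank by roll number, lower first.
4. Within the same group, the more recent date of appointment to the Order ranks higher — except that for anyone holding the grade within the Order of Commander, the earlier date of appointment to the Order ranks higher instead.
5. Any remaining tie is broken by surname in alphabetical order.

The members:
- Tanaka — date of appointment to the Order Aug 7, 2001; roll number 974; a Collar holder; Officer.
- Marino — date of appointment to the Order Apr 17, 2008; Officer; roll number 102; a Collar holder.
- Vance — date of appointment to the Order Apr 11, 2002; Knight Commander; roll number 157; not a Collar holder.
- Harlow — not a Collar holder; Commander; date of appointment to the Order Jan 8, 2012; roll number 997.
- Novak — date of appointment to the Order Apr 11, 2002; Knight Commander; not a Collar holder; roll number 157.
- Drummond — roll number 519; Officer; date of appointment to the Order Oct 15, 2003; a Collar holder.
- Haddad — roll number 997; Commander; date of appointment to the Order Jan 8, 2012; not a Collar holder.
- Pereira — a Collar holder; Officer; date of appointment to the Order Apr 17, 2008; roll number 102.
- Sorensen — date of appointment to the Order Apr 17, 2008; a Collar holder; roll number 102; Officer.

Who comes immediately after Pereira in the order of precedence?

By grade within the Order: Novak and Vance (Knight Commander); then Haddad and Harlow (Commander); then Marino, Pereira, Sorensen, Drummond and Tanaka (Officer).
Novak and Vance are each not a Collar holder, so the next rule applies.
Novak and Vance both have roll number 157, so the next rule applies.
Novak and Vance both have date of appointment to the Order Apr 11, 2002, so the next rule applies.
Among Novak and Vance, alphabetically by surname: Novak before Vance.
Haddad and Harlow are each not a Collar holder, so the next rule applies.
Haddad and Harlow both have roll number 997, so the next rule applies.
Haddad and Harlow both have date of appointment to the Order Jan 8, 2012, so the next rule applies.
Among Haddad and Harlow, alphabetically by surname: Haddad before Harlow.
Marino, Pereira, Sorensen, Drummond and Tanaka are each a Collar holder, so the next rule applies.
Among Marino, Pereira, Sorensen, Drummond and Tanaka, by roll number (lower first): Marino, Pereira and Sorensen (102) before Drummond (519) before Tanaka (974).
Marino, Pereira and Sorensen all have date of appointment to the Order Apr 17, 2008, so the next rule applies.
Among Marino, Pereira and Sorensen, alphabetically by surname: Marino before Pereira before Sorensen.
Order: Novak, Vance, Haddad, Harlow, Marino, Pereira, Sorensen, Drummond, Tanaka.

Sorensen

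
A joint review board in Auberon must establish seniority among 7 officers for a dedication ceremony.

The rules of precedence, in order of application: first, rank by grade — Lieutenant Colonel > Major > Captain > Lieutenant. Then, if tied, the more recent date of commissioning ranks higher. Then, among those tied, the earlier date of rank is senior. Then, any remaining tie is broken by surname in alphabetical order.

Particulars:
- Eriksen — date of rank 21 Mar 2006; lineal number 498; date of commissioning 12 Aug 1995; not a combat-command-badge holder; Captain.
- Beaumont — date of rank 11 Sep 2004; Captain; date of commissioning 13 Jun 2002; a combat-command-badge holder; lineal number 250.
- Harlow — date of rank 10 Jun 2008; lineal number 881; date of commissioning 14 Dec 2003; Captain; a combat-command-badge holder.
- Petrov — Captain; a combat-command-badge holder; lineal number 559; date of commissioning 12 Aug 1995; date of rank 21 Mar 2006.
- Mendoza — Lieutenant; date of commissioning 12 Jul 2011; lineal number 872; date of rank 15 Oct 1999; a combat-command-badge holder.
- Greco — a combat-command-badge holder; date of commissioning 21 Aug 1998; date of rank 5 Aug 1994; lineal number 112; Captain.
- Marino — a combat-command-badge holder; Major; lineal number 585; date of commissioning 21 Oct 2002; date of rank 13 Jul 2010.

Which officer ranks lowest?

Mendoza

By grade: Marino (Major); then Harlow, Beaumont, Greco, Eriksen and Petrov (Captain); then Mendoza (Lieutenant).
Among Harlow, Beaumont, Greco, Eriksen and Petrov, by date of commissioning (later first): Harlow (14 Dec 2003) before Beaumont (13 Jun 2002) before Greco (21 Aug 1998) before Eriksen and Petrov (12 Aug 1995).
Eriksen and Petrov both have date of rank 21 Mar 2006, so the next rule applies.
Among Eriksen and Petrov, alphabetically by surname: Eriksen before Petrov.
Order: Marino, Harlow, Beaumont, Greco, Eriksen, Petrov, Mendoza.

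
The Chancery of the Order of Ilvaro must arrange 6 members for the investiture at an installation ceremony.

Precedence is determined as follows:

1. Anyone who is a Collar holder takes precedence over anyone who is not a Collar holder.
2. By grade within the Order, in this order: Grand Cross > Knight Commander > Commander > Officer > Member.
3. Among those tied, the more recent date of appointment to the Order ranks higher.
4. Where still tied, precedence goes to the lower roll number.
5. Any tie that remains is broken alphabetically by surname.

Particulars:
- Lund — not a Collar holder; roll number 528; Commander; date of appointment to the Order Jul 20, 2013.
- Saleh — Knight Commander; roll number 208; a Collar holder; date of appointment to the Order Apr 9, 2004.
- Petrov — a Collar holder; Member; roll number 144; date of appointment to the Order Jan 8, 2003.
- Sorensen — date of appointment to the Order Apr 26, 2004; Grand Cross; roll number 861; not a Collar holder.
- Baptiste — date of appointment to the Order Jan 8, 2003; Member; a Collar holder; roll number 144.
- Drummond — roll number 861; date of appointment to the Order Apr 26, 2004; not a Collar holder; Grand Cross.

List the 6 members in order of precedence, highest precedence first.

By the first rule: Saleh, Baptiste and Petrov (each a Collar holder); then Drummond, Sorensen and Lund (each not a Collar holder).
Among Saleh, Baptiste and Petrov, by grade within the Order: Saleh (Knight Commander) before Baptiste and Petrov (Member).
Baptiste and Petrov both have date of appointment to the Order Jan 8, 2003, so the next rule applies.
Baptiste and Petrov both have roll number 144, so the next rule applies.
Among Baptiste and Petrov, alphabetically by surname: Baptiste before Petrov.
Among Drummond, Sorensen and Lund, by grade within the Order: Drummond and Sorensen (Grand Cross) before Lund (Commander).
Drummond and Sorensen both have date of appointment to the Order Apr 26, 2004, so the next rule applies.
Drummond and Sorensen both have roll number 861, so the next rule applies.
Among Drummond and Sorensen, alphabetically by surname: Drummond before Sorensen.
Full order: Saleh, Baptiste, Petrov, Drummond, Sorensen, Lund.

Saleh, Baptiste, Petrov, Drummond, Sorensen, Lund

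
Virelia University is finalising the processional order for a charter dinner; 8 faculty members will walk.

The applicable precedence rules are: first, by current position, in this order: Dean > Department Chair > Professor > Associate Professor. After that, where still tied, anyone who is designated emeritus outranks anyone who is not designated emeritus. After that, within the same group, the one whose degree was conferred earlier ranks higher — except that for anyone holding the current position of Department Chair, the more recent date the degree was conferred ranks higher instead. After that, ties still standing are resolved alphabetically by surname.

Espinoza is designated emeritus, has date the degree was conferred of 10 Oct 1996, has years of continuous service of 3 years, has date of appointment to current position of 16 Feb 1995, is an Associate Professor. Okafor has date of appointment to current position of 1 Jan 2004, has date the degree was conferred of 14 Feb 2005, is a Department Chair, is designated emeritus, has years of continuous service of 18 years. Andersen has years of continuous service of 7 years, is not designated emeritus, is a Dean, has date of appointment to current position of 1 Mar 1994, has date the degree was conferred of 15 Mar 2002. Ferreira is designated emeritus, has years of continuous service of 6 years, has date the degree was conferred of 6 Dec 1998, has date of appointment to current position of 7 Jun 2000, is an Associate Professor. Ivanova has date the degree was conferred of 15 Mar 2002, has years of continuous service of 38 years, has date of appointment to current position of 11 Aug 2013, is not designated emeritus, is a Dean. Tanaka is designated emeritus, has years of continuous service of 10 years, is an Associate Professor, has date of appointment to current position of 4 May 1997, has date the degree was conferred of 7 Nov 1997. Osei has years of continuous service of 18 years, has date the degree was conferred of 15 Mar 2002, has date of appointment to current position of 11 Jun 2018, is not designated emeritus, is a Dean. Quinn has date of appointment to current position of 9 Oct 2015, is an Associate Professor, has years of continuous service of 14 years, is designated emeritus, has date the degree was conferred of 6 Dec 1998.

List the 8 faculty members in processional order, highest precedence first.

By current position: Andersen, Ivanova and Osei (Dean); then Okafor (Department Chair); then Espinoza, Tanaka, Ferreira and Quinn (Associate Professor).
Andersen, Ivanova and Osei are each not designated emeritus, so the next rule applies.
Andersen, Ivanova and Osei all have date the degree was conferred 15 Mar 2002, so the next rule applies.
Among Andersen, Ivanova and Osei, alphabetically by surname: Andersen before Ivanova before Osei.
Espinoza, Tanaka, Ferreira and Quinn are each designated emeritus, so the next rule applies.
Among Espinoza, Tanaka, Ferreira and Quinn, by date the degree was conferred (earlier first): Espinoza (10 Oct 1996) before Tanaka (7 Nov 1997) before Ferreira and Quinn (6 Dec 1998).
Among Ferreira and Quinn, alphabetically by surname: Ferreira before Quinn.
Full order: Andersen, Ivanova, Osei, Okafor, Espinoza, Tanaka, Ferreira, Quinn.

Andersen, Ivanova, Osei, Okafor, Espinoza, Tanaka, Ferreira, Quinn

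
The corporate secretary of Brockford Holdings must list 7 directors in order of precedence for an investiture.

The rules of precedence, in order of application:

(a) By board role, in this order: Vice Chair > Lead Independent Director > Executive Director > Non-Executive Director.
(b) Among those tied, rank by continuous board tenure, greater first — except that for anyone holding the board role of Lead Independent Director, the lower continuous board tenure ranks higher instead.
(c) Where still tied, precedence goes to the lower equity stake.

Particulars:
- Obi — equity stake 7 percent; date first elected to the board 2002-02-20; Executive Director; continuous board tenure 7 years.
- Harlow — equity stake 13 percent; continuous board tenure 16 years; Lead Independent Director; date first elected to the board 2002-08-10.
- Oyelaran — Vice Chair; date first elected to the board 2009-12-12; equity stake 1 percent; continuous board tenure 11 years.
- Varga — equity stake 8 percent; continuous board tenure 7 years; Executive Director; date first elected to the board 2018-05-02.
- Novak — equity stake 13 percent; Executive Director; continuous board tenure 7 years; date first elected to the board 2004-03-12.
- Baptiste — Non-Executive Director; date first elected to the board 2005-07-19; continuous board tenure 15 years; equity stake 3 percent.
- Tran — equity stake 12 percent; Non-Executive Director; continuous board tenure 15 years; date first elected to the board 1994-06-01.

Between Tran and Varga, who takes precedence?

Varga

By board role: Oyelaran (Vice Chair); then Harlow (Lead Independent Director); then Obi, Varga and Novak (Executive Director); then Baptiste and Tran (Non-Executive Director).
Obi, Varga and Novak all have continuous board tenure 7 years, so the next rule applies.
Among Obi, Varga and Novak, by equity stake (lower first): Obi (7 percent) before Varga (8 percent) before Novak (13 percent).
Baptiste and Tran both have continuous board tenure 15 years, so the next rule applies.
Among Baptiste and Tran, by equity stake (lower first): Baptiste (3 percent) before Tran (12 percent).
So Varga takes precedence.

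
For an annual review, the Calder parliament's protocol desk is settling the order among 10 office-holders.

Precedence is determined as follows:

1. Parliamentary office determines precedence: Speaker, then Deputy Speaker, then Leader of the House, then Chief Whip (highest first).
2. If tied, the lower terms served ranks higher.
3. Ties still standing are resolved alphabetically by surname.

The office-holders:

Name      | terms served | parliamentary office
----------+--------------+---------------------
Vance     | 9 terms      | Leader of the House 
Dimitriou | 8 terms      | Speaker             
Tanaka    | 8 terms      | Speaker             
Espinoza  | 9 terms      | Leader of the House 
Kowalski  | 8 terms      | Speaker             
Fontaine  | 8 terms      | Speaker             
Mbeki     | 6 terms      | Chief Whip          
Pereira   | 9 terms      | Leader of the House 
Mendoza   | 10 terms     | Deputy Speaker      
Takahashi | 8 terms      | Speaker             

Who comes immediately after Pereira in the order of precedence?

Vance

By parliamentary office: Dimitriou, Fontaine, Kowalski, Takahashi and Tanaka (Speaker); then Mendoza (Deputy Speaker); then Espinoza, Pereira and Vance (Leader of the House); then Mbeki (Chief Whip).
Dimitriou, Fontaine, Kowalski, Takahashi and Tanaka all have terms served 8 terms, so the next rule applies.
Among Dimitriou, Fontaine, Kowalski, Takahashi and Tanaka, alphabetically by surname: Dimitriou before Fontaine before Kowalski before Takahashi before Tanaka.
Espinoza, Pereira and Vance all have terms served 9 terms, so the next rule applies.
Among Espinoza, Pereira and Vance, alphabetically by surname: Espinoza before Pereira before Vance.
Order: Dimitriou, Fontaine, Kowalski, Takahashi, Tanaka, Mendoza, Espinoza, Pereira, Vance, Mbeki.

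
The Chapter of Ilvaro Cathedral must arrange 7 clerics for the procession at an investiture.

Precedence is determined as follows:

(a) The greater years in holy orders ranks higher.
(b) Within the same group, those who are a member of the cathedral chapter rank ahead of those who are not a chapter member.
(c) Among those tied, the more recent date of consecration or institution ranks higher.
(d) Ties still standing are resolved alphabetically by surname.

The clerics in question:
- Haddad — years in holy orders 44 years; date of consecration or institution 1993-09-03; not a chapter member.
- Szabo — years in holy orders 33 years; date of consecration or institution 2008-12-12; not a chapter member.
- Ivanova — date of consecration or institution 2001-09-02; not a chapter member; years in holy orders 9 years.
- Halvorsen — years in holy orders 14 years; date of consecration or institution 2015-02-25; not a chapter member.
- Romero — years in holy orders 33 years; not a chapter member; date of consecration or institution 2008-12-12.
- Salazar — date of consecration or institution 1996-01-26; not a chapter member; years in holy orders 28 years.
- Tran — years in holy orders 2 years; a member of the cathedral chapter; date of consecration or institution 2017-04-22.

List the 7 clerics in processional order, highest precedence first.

By years in holy orders (higher first): Haddad (44 years); then Romero and Szabo (both 33 years); then Salazar (28 years); then Halvorsen (14 years); then Ivanova (9 years); then Tran (2 years).
Romero and Szabo are each not a chapter member, so the next rule applies.
Romero and Szabo both have date of consecration or institution 2008-12-12, so the next rule applies.
Among Romero and Szabo, alphabetically by surname: Romero before Szabo.
Full order: Haddad, Romero, Szabo, Salazar, Halvorsen, Ivanova, Tran.

Haddad, Romero, Szabo, Salazar, Halvorsen, Ivanova, Tran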